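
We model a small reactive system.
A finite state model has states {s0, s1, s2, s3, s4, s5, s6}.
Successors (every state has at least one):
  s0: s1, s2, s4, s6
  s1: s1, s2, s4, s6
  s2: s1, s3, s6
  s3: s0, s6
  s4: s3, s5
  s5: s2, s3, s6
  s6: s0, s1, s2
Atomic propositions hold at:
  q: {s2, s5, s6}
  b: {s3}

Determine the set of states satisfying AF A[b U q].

A[b U q]: least fixpoint, start Z0 = Sat(q) = {s2, s5, s6}, add states in Sat(b) with every successor in Z. Already a fixed point.
Sat(A[b U q]) = {s2, s5, s6}
AF A[b U q]: least fixpoint, start Z0 = {s2, s5, s6}, add states with every successor in Z. Already a fixed point.
Sat(AF A[b U q]) = {s2, s5, s6}

{s2, s5, s6}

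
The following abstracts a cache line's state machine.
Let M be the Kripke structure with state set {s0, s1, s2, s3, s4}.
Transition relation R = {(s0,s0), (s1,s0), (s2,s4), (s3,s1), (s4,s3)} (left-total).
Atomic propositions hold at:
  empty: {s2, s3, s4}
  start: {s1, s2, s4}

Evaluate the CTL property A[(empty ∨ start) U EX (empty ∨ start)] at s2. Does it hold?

Yes

Sat(empty ∨ start) = {s1, s2, s3, s4}
Sat(EX (empty ∨ start)) = {s : some successor in {s1, s2, s3, s4}} = {s2, s3, s4}
A[(empty ∨ start) U EX (empty ∨ start)]: least fixpoint, start Z0 = Sat(EX (empty ∨ start)) = {s2, s3, s4}, add states in Sat(empty ∨ start) with every successor in Z. Already a fixed point.
Sat(A[(empty ∨ start) U EX (empty ∨ start)]) = {s2, s3, s4}
s2 ∈ Sat(A[(empty ∨ start) U EX (empty ∨ start)]) = {s2, s3, s4}, so the formula holds at s2.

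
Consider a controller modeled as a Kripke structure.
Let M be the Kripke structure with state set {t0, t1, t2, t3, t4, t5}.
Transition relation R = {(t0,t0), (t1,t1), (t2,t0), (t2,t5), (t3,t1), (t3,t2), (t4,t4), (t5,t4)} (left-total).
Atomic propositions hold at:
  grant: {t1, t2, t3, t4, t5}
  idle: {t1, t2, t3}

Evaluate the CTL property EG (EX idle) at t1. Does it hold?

Sat(EX idle) = {s : some successor in {t1, t2, t3}} = {t1, t3}
EG (EX idle): greatest fixpoint, start Z0 = {t1, t3}, keep only states in Sat with some successor in Z. Already a fixed point.
Sat(EG (EX idle)) = {t1, t3}
t1 ∈ Sat(EG (EX idle)) = {t1, t3}, so the formula holds at t1.

Yes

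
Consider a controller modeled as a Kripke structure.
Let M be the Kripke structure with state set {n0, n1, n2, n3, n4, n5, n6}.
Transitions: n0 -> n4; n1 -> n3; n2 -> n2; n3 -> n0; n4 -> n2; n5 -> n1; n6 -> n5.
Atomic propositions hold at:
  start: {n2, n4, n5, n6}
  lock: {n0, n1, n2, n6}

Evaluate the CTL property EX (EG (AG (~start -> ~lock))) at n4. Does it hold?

Yes

Sat(~start) = {n0, n1, n3}
Sat(~lock) = {n3, n4, n5}
Sat(~start -> ~lock) = {n2, n3, n4, n5, n6}
AG (~start -> ~lock): greatest fixpoint, start Z0 = {n2, n3, n4, n5, n6}, keep only states in Sat with every successor in Z. Z1 = {n2, n4, n6}; Z2 = {n2, n4}; fixed.
Sat(AG (~start -> ~lock)) = {n2, n4}
EG (AG (~start -> ~lock)): greatest fixpoint, start Z0 = {n2, n4}, keep only states in Sat with some successor in Z. Already a fixed point.
Sat(EG (AG (~start -> ~lock))) = {n2, n4}
Sat(EX (EG (AG (~start -> ~lock)))) = {s : some successor in {n2, n4}} = {n0, n2, n4}
n4 ∈ Sat(EX (EG (AG (~start -> ~lock)))) = {n0, n2, n4}, so the formula holds at n4.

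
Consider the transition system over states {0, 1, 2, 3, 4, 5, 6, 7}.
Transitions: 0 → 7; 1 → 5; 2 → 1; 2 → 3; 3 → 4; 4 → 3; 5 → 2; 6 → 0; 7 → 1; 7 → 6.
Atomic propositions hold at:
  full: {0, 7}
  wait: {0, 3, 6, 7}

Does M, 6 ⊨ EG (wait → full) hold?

No

Sat(wait → full) = {0, 1, 2, 4, 5, 7}
EG (wait → full): greatest fixpoint, start Z0 = {0, 1, 2, 4, 5, 7}, keep only states in Sat with some successor in Z. Z1 = {0, 1, 2, 5, 7}; fixed.
Sat(EG (wait → full)) = {0, 1, 2, 5, 7}
6 ∉ Sat(EG (wait → full)) = {0, 1, 2, 5, 7}, so the formula does not hold at 6.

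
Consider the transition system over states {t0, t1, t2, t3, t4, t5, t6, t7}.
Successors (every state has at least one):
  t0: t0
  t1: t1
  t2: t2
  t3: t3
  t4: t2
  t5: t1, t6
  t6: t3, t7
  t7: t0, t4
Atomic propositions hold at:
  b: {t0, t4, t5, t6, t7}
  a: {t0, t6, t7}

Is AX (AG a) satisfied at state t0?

Yes

AG a: greatest fixpoint, start Z0 = {t0, t6, t7}, keep only states in Sat with every successor in Z. Z1 = {t0}; fixed.
Sat(AG a) = {t0}
Sat(AX (AG a)) = {s : every successor in {t0}} = {t0}
t0 ∈ Sat(AX (AG a)) = {t0}, so the formula holds at t0.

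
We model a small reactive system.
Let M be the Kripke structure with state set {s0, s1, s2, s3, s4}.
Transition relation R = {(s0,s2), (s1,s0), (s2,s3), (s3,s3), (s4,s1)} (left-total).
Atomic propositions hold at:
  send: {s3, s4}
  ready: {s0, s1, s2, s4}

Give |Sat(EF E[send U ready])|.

E[send U ready]: least fixpoint, start Z0 = Sat(ready) = {s0, s1, s2, s4}, add states in Sat(send) with some successor in Z. Already a fixed point.
Sat(E[send U ready]) = {s0, s1, s2, s4}
EF E[send U ready]: least fixpoint, start Z0 = {s0, s1, s2, s4}, add states with some successor in Z. Already a fixed point.
Sat(EF E[send U ready]) = {s0, s1, s2, s4}
|Sat(EF E[send U ready])| = |{s0, s1, s2, s4}| = 4.

4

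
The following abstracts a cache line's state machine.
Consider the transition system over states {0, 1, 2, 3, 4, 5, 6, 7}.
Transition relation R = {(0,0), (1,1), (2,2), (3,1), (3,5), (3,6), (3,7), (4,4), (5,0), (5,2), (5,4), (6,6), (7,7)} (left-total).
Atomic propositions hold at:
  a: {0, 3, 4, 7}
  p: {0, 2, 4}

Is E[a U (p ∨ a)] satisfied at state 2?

Yes

Sat(p ∨ a) = {0, 2, 3, 4, 7}
E[a U (p ∨ a)]: least fixpoint, start Z0 = Sat((p ∨ a)) = {0, 2, 3, 4, 7}, add states in Sat(a) with some successor in Z. Already a fixed point.
Sat(E[a U (p ∨ a)]) = {0, 2, 3, 4, 7}
2 ∈ Sat(E[a U (p ∨ a)]) = {0, 2, 3, 4, 7}, so the formula holds at 2.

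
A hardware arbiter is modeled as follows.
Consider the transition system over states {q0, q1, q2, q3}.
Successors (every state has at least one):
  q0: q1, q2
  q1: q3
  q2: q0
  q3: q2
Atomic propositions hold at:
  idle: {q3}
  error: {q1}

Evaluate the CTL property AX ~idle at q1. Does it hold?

Sat(~idle) = {q0, q1, q2}
Sat(AX ~idle) = {s : every successor in {q0, q1, q2}} = {q0, q2, q3}
q1 ∉ Sat(AX ~idle) = {q0, q2, q3}, so the formula does not hold at q1.

No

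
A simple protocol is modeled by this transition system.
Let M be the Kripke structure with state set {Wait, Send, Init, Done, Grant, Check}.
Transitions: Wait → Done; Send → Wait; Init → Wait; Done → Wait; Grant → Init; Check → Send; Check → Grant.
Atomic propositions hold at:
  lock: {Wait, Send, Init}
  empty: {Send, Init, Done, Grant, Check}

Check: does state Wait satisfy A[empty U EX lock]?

No

Sat(EX lock) = {s : some successor in {Wait, Send, Init}} = {Send, Init, Done, Grant, Check}
A[empty U EX lock]: least fixpoint, start Z0 = Sat(EX lock) = {Send, Init, Done, Grant, Check}, add states in Sat(empty) with every successor in Z. Already a fixed point.
Sat(A[empty U EX lock]) = {Send, Init, Done, Grant, Check}
Wait ∉ Sat(A[empty U EX lock]) = {Send, Init, Done, Grant, Check}, so the formula does not hold at Wait.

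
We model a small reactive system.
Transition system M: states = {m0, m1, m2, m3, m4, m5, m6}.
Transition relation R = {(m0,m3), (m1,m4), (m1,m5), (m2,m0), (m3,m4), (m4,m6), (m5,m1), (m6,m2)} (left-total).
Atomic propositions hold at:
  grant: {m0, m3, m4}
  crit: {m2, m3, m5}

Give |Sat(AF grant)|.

5

AF grant: least fixpoint, start Z0 = {m0, m3, m4}, add states with every successor in Z. Z1 = {m0, m2, m3, m4}; Z2 = {m0, m2, m3, m4, m6}; fixed.
Sat(AF grant) = {m0, m2, m3, m4, m6}
|Sat(AF grant)| = |{m0, m2, m3, m4, m6}| = 5.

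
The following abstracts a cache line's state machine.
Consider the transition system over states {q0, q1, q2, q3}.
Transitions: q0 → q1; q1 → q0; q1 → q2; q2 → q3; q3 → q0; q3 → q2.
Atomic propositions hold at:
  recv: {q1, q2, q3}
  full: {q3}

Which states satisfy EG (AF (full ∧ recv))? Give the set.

{q2, q3}

Sat(full ∧ recv) = {q3}
AF (full ∧ recv): least fixpoint, start Z0 = {q3}, add states with every successor in Z. Z1 = {q2, q3}; fixed.
Sat(AF (full ∧ recv)) = {q2, q3}
EG (AF (full ∧ recv)): greatest fixpoint, start Z0 = {q2, q3}, keep only states in Sat with some successor in Z. Already a fixed point.
Sat(EG (AF (full ∧ recv))) = {q2, q3}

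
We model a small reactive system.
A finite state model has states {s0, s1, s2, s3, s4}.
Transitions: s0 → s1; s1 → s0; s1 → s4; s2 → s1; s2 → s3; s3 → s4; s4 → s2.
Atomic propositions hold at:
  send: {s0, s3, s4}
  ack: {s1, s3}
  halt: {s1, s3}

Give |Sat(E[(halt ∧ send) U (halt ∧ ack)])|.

Sat(halt ∧ send) = {s3}
Sat(halt ∧ ack) = {s1, s3}
E[(halt ∧ send) U (halt ∧ ack)]: least fixpoint, start Z0 = Sat((halt ∧ ack)) = {s1, s3}, add states in Sat(halt ∧ send) with some successor in Z. Already a fixed point.
Sat(E[(halt ∧ send) U (halt ∧ ack)]) = {s1, s3}
|Sat(E[(halt ∧ send) U (halt ∧ ack)])| = |{s1, s3}| = 2.

2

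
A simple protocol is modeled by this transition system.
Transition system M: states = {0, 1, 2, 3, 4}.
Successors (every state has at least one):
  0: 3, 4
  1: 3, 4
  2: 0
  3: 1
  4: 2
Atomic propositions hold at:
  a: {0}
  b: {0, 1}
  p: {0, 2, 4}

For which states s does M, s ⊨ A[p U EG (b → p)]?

{0, 2, 4}

Sat(b → p) = {0, 2, 3, 4}
EG (b → p): greatest fixpoint, start Z0 = {0, 2, 3, 4}, keep only states in Sat with some successor in Z. Z1 = {0, 2, 4}; fixed.
Sat(EG (b → p)) = {0, 2, 4}
A[p U EG (b → p)]: least fixpoint, start Z0 = Sat(EG (b → p)) = {0, 2, 4}, add states in Sat(p) with every successor in Z. Already a fixed point.
Sat(A[p U EG (b → p)]) = {0, 2, 4}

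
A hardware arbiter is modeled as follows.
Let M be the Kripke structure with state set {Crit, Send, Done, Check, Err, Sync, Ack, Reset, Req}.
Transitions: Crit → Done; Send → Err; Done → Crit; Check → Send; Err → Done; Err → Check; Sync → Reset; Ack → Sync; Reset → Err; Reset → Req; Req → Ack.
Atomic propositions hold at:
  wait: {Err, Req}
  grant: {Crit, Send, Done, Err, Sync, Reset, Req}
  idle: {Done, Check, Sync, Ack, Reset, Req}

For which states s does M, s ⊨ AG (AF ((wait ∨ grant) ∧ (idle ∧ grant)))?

{Crit, Done}

Sat(wait ∨ grant) = {Crit, Send, Done, Err, Sync, Reset, Req}
Sat(idle ∧ grant) = {Done, Sync, Reset, Req}
Sat((wait ∨ grant) ∧ (idle ∧ grant)) = {Done, Sync, Reset, Req}
AF ((wait ∨ grant) ∧ (idle ∧ grant)): least fixpoint, start Z0 = {Done, Sync, Reset, Req}, add states with every successor in Z. Z1 = {Crit, Done, Sync, Ack, Reset, Req}; fixed.
Sat(AF ((wait ∨ grant) ∧ (idle ∧ grant))) = {Crit, Done, Sync, Ack, Reset, Req}
AG (AF ((wait ∨ grant) ∧ (idle ∧ grant))): greatest fixpoint, start Z0 = {Crit, Done, Sync, Ack, Reset, Req}, keep only states in Sat with every successor in Z. Z1 = {Crit, Done, Sync, Ack, Req}; Z2 = {Crit, Done, Ack, Req}; Z3 = {Crit, Done, Req}; Z4 = {Crit, Done}; fixed.
Sat(AG (AF ((wait ∨ grant) ∧ (idle ∧ grant)))) = {Crit, Done}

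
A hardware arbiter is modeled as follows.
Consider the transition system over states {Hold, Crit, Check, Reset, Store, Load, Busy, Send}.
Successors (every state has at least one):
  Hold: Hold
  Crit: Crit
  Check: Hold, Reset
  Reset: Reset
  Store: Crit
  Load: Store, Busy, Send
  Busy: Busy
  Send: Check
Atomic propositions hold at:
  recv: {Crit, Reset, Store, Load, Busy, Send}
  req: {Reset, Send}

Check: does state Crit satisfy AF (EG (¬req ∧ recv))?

Yes

Sat(¬req) = {Hold, Crit, Check, Store, Load, Busy}
Sat(¬req ∧ recv) = {Crit, Store, Load, Busy}
EG (¬req ∧ recv): greatest fixpoint, start Z0 = {Crit, Store, Load, Busy}, keep only states in Sat with some successor in Z. Already a fixed point.
Sat(EG (¬req ∧ recv)) = {Crit, Store, Load, Busy}
AF (EG (¬req ∧ recv)): least fixpoint, start Z0 = {Crit, Store, Load, Busy}, add states with every successor in Z. Already a fixed point.
Sat(AF (EG (¬req ∧ recv))) = {Crit, Store, Load, Busy}
Crit ∈ Sat(AF (EG (¬req ∧ recv))) = {Crit, Store, Load, Busy}, so the formula holds at Crit.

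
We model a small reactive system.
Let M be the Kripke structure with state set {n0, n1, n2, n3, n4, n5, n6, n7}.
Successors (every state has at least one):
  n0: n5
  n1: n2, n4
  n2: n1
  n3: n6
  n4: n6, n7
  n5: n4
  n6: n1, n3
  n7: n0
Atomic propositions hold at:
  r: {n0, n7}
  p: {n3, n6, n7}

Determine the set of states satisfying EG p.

{n3, n6}

EG p: greatest fixpoint, start Z0 = {n3, n6, n7}, keep only states in Sat with some successor in Z. Z1 = {n3, n6}; fixed.
Sat(EG p) = {n3, n6}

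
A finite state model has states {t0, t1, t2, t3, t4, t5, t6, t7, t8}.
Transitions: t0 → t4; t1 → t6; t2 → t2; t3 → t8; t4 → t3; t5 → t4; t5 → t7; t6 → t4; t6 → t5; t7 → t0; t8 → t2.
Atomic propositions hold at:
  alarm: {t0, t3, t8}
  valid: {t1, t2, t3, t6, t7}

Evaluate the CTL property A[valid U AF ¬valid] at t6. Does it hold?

Sat(¬valid) = {t0, t4, t5, t8}
AF ¬valid: least fixpoint, start Z0 = {t0, t4, t5, t8}, add states with every successor in Z. Z1 = {t0, t3, t4, t5, t6, t7, t8}; Z2 = {t0, t1, t3, t4, t5, t6, t7, t8}; fixed.
Sat(AF ¬valid) = {t0, t1, t3, t4, t5, t6, t7, t8}
A[valid U AF ¬valid]: least fixpoint, start Z0 = Sat(AF ¬valid) = {t0, t1, t3, t4, t5, t6, t7, t8}, add states in Sat(valid) with every successor in Z. Already a fixed point.
Sat(A[valid U AF ¬valid]) = {t0, t1, t3, t4, t5, t6, t7, t8}
t6 ∈ Sat(A[valid U AF ¬valid]) = {t0, t1, t3, t4, t5, t6, t7, t8}, so the formula holds at t6.

Yes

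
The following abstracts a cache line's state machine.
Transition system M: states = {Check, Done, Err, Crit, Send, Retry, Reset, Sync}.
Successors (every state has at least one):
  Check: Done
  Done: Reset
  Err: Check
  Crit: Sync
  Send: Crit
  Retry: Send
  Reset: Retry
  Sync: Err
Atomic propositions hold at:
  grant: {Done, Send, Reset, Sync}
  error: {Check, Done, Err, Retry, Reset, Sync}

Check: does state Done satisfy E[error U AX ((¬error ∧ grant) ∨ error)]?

Sat(¬error) = {Crit, Send}
Sat(¬error ∧ grant) = {Send}
Sat((¬error ∧ grant) ∨ error) = {Check, Done, Err, Send, Retry, Reset, Sync}
Sat(AX ((¬error ∧ grant) ∨ error)) = {s : every successor in {Check, Done, Err, Send, Retry, Reset, Sync}} = {Check, Done, Err, Crit, Retry, Reset, Sync}
E[error U AX ((¬error ∧ grant) ∨ error)]: least fixpoint, start Z0 = Sat(AX ((¬error ∧ grant) ∨ error)) = {Check, Done, Err, Crit, Retry, Reset, Sync}, add states in Sat(error) with some successor in Z. Already a fixed point.
Sat(E[error U AX ((¬error ∧ grant) ∨ error)]) = {Check, Done, Err, Crit, Retry, Reset, Sync}
Done ∈ Sat(E[error U AX ((¬error ∧ grant) ∨ error)]) = {Check, Done, Err, Crit, Retry, Reset, Sync}, so the formula holds at Done.

Yes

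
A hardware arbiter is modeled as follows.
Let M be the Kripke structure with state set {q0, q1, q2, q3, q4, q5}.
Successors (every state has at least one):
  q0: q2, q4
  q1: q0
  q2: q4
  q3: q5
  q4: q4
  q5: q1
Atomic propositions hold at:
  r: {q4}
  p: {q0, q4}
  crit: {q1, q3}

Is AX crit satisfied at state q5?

Yes

Sat(AX crit) = {s : every successor in {q1, q3}} = {q5}
q5 ∈ Sat(AX crit) = {q5}, so the formula holds at q5.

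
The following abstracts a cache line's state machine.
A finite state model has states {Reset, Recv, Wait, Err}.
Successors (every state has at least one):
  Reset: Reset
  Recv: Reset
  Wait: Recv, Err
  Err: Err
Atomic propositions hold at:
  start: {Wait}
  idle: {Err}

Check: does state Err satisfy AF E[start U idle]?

Yes

E[start U idle]: least fixpoint, start Z0 = Sat(idle) = {Err}, add states in Sat(start) with some successor in Z. Z1 = {Wait, Err}; fixed.
Sat(E[start U idle]) = {Wait, Err}
AF E[start U idle]: least fixpoint, start Z0 = {Wait, Err}, add states with every successor in Z. Already a fixed point.
Sat(AF E[start U idle]) = {Wait, Err}
Err ∈ Sat(AF E[start U idle]) = {Wait, Err}, so the formula holds at Err.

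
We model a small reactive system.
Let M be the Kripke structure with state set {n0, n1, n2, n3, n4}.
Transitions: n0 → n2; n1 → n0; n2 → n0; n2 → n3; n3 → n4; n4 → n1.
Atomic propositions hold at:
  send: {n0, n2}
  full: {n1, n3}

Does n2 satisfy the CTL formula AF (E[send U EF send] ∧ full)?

No

EF send: least fixpoint, start Z0 = {n0, n2}, add states with some successor in Z. Z1 = {n0, n1, n2}; Z2 = {n0, n1, n2, n4}; Z3 = {n0, n1, n2, n3, n4}; fixed.
Sat(EF send) = {n0, n1, n2, n3, n4}
E[send U EF send]: least fixpoint, start Z0 = Sat(EF send) = {n0, n1, n2, n3, n4}, add states in Sat(send) with some successor in Z. Already a fixed point.
Sat(E[send U EF send]) = {n0, n1, n2, n3, n4}
Sat(E[send U EF send] ∧ full) = {n1, n3}
AF (E[send U EF send] ∧ full): least fixpoint, start Z0 = {n1, n3}, add states with every successor in Z. Z1 = {n1, n3, n4}; fixed.
Sat(AF (E[send U EF send] ∧ full)) = {n1, n3, n4}
n2 ∉ Sat(AF (E[send U EF send] ∧ full)) = {n1, n3, n4}, so the formula does not hold at n2.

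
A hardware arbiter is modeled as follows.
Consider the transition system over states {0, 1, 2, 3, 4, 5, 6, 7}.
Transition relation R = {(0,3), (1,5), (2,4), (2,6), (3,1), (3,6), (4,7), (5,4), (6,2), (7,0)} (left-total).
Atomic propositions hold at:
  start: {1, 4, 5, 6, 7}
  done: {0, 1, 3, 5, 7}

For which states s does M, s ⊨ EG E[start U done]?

{0, 1, 3, 4, 5, 7}

E[start U done]: least fixpoint, start Z0 = Sat(done) = {0, 1, 3, 5, 7}, add states in Sat(start) with some successor in Z. Z1 = {0, 1, 3, 4, 5, 7}; fixed.
Sat(E[start U done]) = {0, 1, 3, 4, 5, 7}
EG E[start U done]: greatest fixpoint, start Z0 = {0, 1, 3, 4, 5, 7}, keep only states in Sat with some successor in Z. Already a fixed point.
Sat(EG E[start U done]) = {0, 1, 3, 4, 5, 7}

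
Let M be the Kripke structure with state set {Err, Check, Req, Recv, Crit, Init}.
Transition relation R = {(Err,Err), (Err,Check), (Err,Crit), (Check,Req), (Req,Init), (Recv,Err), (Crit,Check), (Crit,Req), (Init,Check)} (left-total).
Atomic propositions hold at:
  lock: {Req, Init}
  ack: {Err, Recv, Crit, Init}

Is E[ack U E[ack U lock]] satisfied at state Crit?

Yes

E[ack U lock]: least fixpoint, start Z0 = Sat(lock) = {Req, Init}, add states in Sat(ack) with some successor in Z. Z1 = {Req, Crit, Init}; Z2 = {Err, Req, Crit, Init}; Z3 = {Err, Req, Recv, Crit, Init}; fixed.
Sat(E[ack U lock]) = {Err, Req, Recv, Crit, Init}
E[ack U E[ack U lock]]: least fixpoint, start Z0 = Sat(E[ack U lock]) = {Err, Req, Recv, Crit, Init}, add states in Sat(ack) with some successor in Z. Already a fixed point.
Sat(E[ack U E[ack U lock]]) = {Err, Req, Recv, Crit, Init}
Crit ∈ Sat(E[ack U E[ack U lock]]) = {Err, Req, Recv, Crit, Init}, so the formula holds at Crit.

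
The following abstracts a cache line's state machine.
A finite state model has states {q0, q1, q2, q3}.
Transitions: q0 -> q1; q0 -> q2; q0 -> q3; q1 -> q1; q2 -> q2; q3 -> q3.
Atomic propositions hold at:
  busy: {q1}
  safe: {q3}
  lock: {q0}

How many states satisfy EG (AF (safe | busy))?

Sat(safe | busy) = {q1, q3}
AF (safe | busy): least fixpoint, start Z0 = {q1, q3}, add states with every successor in Z. Already a fixed point.
Sat(AF (safe | busy)) = {q1, q3}
EG (AF (safe | busy)): greatest fixpoint, start Z0 = {q1, q3}, keep only states in Sat with some successor in Z. Already a fixed point.
Sat(EG (AF (safe | busy))) = {q1, q3}
|Sat(EG (AF (safe | busy)))| = |{q1, q3}| = 2.

2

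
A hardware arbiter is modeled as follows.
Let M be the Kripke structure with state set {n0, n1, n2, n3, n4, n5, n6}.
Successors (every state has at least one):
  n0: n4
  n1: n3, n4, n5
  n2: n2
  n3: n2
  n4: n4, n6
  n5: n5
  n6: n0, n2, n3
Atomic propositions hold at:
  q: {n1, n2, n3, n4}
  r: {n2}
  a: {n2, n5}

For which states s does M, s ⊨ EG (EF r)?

{n0, n1, n2, n3, n4, n6}

EF r: least fixpoint, start Z0 = {n2}, add states with some successor in Z. Z1 = {n2, n3, n6}; Z2 = {n1, n2, n3, n4, n6}; Z3 = {n0, n1, n2, n3, n4, n6}; fixed.
Sat(EF r) = {n0, n1, n2, n3, n4, n6}
EG (EF r): greatest fixpoint, start Z0 = {n0, n1, n2, n3, n4, n6}, keep only states in Sat with some successor in Z. Already a fixed point.
Sat(EG (EF r)) = {n0, n1, n2, n3, n4, n6}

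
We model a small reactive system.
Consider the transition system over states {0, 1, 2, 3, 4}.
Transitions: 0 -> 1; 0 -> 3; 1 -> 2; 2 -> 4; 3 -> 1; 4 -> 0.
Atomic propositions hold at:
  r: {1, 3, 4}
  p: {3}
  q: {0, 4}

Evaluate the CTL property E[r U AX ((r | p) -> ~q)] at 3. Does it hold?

Sat(r | p) = {1, 3, 4}
Sat(~q) = {1, 2, 3}
Sat((r | p) -> ~q) = {0, 1, 2, 3}
Sat(AX ((r | p) -> ~q)) = {s : every successor in {0, 1, 2, 3}} = {0, 1, 3, 4}
E[r U AX ((r | p) -> ~q)]: least fixpoint, start Z0 = Sat(AX ((r | p) -> ~q)) = {0, 1, 3, 4}, add states in Sat(r) with some successor in Z. Already a fixed point.
Sat(E[r U AX ((r | p) -> ~q)]) = {0, 1, 3, 4}
3 ∈ Sat(E[r U AX ((r | p) -> ~q)]) = {0, 1, 3, 4}, so the formula holds at 3.

Yes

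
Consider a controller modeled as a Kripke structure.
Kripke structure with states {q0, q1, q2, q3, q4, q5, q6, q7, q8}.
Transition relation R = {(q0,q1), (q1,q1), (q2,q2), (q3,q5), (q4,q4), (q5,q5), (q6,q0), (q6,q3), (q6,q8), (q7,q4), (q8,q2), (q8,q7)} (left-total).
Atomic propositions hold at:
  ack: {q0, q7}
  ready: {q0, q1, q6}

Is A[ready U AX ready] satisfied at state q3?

No

Sat(AX ready) = {s : every successor in {q0, q1, q6}} = {q0, q1}
A[ready U AX ready]: least fixpoint, start Z0 = Sat(AX ready) = {q0, q1}, add states in Sat(ready) with every successor in Z. Already a fixed point.
Sat(A[ready U AX ready]) = {q0, q1}
q3 ∉ Sat(A[ready U AX ready]) = {q0, q1}, so the formula does not hold at q3.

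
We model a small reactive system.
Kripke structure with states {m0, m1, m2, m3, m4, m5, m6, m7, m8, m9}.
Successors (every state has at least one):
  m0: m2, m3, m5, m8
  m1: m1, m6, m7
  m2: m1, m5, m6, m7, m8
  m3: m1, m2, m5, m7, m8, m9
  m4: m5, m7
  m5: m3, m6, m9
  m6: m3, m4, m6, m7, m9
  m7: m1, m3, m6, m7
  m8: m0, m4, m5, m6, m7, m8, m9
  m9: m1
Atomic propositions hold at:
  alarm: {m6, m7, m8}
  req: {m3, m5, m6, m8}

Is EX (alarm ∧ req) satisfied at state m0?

Yes

Sat(alarm ∧ req) = {m6, m8}
Sat(EX (alarm ∧ req)) = {s : some successor in {m6, m8}} = {m0, m1, m2, m3, m5, m6, m7, m8}
m0 ∈ Sat(EX (alarm ∧ req)) = {m0, m1, m2, m3, m5, m6, m7, m8}, so the formula holds at m0.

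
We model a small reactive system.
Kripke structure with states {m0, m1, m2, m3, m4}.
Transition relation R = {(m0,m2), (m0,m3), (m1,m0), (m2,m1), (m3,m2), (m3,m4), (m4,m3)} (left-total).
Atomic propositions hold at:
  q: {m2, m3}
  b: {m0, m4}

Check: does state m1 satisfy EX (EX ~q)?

No

Sat(~q) = {m0, m1, m4}
Sat(EX ~q) = {s : some successor in {m0, m1, m4}} = {m1, m2, m3}
Sat(EX (EX ~q)) = {s : some successor in {m1, m2, m3}} = {m0, m2, m3, m4}
m1 ∉ Sat(EX (EX ~q)) = {m0, m2, m3, m4}, so the formula does not hold at m1.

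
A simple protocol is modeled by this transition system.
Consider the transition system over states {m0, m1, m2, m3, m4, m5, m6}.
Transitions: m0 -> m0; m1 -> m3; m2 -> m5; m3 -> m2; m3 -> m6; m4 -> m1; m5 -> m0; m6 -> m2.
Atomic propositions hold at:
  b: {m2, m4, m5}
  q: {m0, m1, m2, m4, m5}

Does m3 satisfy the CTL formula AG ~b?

Sat(~b) = {m0, m1, m3, m6}
AG ~b: greatest fixpoint, start Z0 = {m0, m1, m3, m6}, keep only states in Sat with every successor in Z. Z1 = {m0, m1}; Z2 = {m0}; fixed.
Sat(AG ~b) = {m0}
m3 ∉ Sat(AG ~b) = {m0}, so the formula does not hold at m3.

No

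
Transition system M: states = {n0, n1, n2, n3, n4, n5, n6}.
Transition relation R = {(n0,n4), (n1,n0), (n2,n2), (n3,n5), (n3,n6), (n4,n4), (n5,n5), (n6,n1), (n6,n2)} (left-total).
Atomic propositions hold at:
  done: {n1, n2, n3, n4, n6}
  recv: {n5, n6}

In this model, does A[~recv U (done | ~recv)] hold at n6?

Yes

Sat(~recv) = {n0, n1, n2, n3, n4}
Sat(done | ~recv) = {n0, n1, n2, n3, n4, n6}
A[~recv U (done | ~recv)]: least fixpoint, start Z0 = Sat((done | ~recv)) = {n0, n1, n2, n3, n4, n6}, add states in Sat(~recv) with every successor in Z. Already a fixed point.
Sat(A[~recv U (done | ~recv)]) = {n0, n1, n2, n3, n4, n6}
n6 ∈ Sat(A[~recv U (done | ~recv)]) = {n0, n1, n2, n3, n4, n6}, so the formula holds at n6.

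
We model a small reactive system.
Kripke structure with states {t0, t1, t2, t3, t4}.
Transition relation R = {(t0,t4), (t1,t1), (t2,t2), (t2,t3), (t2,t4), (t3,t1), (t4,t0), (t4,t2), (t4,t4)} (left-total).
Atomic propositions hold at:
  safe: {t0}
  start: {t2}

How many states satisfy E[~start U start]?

Sat(~start) = {t0, t1, t3, t4}
E[~start U start]: least fixpoint, start Z0 = Sat(start) = {t2}, add states in Sat(~start) with some successor in Z. Z1 = {t2, t4}; Z2 = {t0, t2, t4}; fixed.
Sat(E[~start U start]) = {t0, t2, t4}
|Sat(E[~start U start])| = |{t0, t2, t4}| = 3.

3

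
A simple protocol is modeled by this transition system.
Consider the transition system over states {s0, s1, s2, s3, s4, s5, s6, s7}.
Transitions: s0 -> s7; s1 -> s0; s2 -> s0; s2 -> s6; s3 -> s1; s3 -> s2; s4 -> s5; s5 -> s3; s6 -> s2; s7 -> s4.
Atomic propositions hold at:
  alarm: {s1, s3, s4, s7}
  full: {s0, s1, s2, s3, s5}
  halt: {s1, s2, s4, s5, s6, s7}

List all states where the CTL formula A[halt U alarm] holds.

A[halt U alarm]: least fixpoint, start Z0 = Sat(alarm) = {s1, s3, s4, s7}, add states in Sat(halt) with every successor in Z. Z1 = {s1, s3, s4, s5, s7}; fixed.
Sat(A[halt U alarm]) = {s1, s3, s4, s5, s7}

{s1, s3, s4, s5, s7}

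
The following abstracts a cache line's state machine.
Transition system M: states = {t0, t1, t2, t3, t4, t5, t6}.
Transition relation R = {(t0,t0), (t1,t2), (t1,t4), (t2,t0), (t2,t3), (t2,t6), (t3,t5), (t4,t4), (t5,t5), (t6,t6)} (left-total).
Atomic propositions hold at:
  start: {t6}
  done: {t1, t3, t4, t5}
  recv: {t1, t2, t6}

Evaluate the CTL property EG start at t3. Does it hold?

EG start: greatest fixpoint, start Z0 = {t6}, keep only states in Sat with some successor in Z. Already a fixed point.
Sat(EG start) = {t6}
t3 ∉ Sat(EG start) = {t6}, so the formula does not hold at t3.

No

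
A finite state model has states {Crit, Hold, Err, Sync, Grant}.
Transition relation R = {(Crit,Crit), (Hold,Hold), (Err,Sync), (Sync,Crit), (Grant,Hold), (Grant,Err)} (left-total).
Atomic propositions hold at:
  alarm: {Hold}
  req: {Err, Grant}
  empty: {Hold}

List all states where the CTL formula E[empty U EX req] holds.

{Grant}

Sat(EX req) = {s : some successor in {Err, Grant}} = {Grant}
E[empty U EX req]: least fixpoint, start Z0 = Sat(EX req) = {Grant}, add states in Sat(empty) with some successor in Z. Already a fixed point.
Sat(E[empty U EX req]) = {Grant}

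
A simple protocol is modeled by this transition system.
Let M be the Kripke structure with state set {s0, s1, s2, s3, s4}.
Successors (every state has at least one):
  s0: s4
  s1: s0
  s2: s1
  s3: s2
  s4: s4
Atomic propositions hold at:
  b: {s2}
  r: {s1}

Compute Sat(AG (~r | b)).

{s0, s4}

Sat(~r) = {s0, s2, s3, s4}
Sat(~r | b) = {s0, s2, s3, s4}
AG (~r | b): greatest fixpoint, start Z0 = {s0, s2, s3, s4}, keep only states in Sat with every successor in Z. Z1 = {s0, s3, s4}; Z2 = {s0, s4}; fixed.
Sat(AG (~r | b)) = {s0, s4}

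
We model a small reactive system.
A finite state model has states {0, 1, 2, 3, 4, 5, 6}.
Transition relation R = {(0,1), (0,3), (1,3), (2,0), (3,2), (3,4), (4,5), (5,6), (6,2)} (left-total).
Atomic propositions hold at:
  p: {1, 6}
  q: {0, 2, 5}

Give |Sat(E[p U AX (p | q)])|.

Sat(p | q) = {0, 1, 2, 5, 6}
Sat(AX (p | q)) = {s : every successor in {0, 1, 2, 5, 6}} = {2, 4, 5, 6}
E[p U AX (p | q)]: least fixpoint, start Z0 = Sat(AX (p | q)) = {2, 4, 5, 6}, add states in Sat(p) with some successor in Z. Already a fixed point.
Sat(E[p U AX (p | q)]) = {2, 4, 5, 6}
|Sat(E[p U AX (p | q)])| = |{2, 4, 5, 6}| = 4.

4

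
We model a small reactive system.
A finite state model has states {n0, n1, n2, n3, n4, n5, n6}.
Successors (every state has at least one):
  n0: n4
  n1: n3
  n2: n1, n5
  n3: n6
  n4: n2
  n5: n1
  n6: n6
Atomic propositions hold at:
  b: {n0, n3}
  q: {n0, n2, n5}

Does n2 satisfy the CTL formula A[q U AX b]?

Yes

Sat(AX b) = {s : every successor in {n0, n3}} = {n1}
A[q U AX b]: least fixpoint, start Z0 = Sat(AX b) = {n1}, add states in Sat(q) with every successor in Z. Z1 = {n1, n5}; Z2 = {n1, n2, n5}; fixed.
Sat(A[q U AX b]) = {n1, n2, n5}
n2 ∈ Sat(A[q U AX b]) = {n1, n2, n5}, so the formula holds at n2.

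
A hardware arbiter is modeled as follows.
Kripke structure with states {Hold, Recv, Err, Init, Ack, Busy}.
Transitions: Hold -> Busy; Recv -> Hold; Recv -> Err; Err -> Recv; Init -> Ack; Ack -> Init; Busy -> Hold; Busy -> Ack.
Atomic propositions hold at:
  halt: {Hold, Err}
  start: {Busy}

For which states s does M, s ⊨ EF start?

{Hold, Recv, Err, Busy}

EF start: least fixpoint, start Z0 = {Busy}, add states with some successor in Z. Z1 = {Hold, Busy}; Z2 = {Hold, Recv, Busy}; Z3 = {Hold, Recv, Err, Busy}; fixed.
Sat(EF start) = {Hold, Recv, Err, Busy}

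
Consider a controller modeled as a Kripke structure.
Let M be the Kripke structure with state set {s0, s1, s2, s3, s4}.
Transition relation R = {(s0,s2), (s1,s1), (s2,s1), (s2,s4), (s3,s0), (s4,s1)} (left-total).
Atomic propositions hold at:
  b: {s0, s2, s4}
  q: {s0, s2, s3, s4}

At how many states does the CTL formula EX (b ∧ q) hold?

Sat(b ∧ q) = {s0, s2, s4}
Sat(EX (b ∧ q)) = {s : some successor in {s0, s2, s4}} = {s0, s2, s3}
|Sat(EX (b ∧ q))| = |{s0, s2, s3}| = 3.

3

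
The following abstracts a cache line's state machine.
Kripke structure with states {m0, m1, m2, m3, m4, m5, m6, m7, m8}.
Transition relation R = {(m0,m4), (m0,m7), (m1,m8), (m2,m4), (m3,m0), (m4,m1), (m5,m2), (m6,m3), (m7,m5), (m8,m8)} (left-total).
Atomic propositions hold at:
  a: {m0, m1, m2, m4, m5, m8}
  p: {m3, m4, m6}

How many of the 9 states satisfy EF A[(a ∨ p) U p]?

7

Sat(a ∨ p) = {m0, m1, m2, m3, m4, m5, m6, m8}
A[(a ∨ p) U p]: least fixpoint, start Z0 = Sat(p) = {m3, m4, m6}, add states in Sat(a ∨ p) with every successor in Z. Z1 = {m2, m3, m4, m6}; Z2 = {m2, m3, m4, m5, m6}; fixed.
Sat(A[(a ∨ p) U p]) = {m2, m3, m4, m5, m6}
EF A[(a ∨ p) U p]: least fixpoint, start Z0 = {m2, m3, m4, m5, m6}, add states with some successor in Z. Z1 = {m0, m2, m3, m4, m5, m6, m7}; fixed.
Sat(EF A[(a ∨ p) U p]) = {m0, m2, m3, m4, m5, m6, m7}
|Sat(EF A[(a ∨ p) U p])| = |{m0, m2, m3, m4, m5, m6, m7}| = 7.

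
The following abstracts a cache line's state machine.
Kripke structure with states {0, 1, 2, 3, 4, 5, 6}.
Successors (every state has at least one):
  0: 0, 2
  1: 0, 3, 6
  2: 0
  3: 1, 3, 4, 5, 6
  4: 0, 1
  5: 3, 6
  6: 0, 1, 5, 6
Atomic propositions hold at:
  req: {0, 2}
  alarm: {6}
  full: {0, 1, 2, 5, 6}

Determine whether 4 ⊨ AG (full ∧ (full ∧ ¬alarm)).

No

Sat(¬alarm) = {0, 1, 2, 3, 4, 5}
Sat(full ∧ ¬alarm) = {0, 1, 2, 5}
Sat(full ∧ (full ∧ ¬alarm)) = {0, 1, 2, 5}
AG (full ∧ (full ∧ ¬alarm)): greatest fixpoint, start Z0 = {0, 1, 2, 5}, keep only states in Sat with every successor in Z. Z1 = {0, 2}; fixed.
Sat(AG (full ∧ (full ∧ ¬alarm))) = {0, 2}
4 ∉ Sat(AG (full ∧ (full ∧ ¬alarm))) = {0, 2}, so the formula does not hold at 4.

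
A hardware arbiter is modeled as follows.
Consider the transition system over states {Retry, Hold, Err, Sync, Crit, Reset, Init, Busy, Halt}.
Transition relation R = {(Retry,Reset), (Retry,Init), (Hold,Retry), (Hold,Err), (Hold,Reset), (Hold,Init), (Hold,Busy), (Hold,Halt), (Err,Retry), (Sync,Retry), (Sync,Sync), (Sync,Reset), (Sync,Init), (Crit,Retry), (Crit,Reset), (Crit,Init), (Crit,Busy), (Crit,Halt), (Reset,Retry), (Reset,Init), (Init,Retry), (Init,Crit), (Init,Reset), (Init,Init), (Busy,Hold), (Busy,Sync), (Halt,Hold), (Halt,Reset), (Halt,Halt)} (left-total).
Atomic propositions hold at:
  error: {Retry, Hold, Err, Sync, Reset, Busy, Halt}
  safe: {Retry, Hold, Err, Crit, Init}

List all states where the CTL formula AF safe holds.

AF safe: least fixpoint, start Z0 = {Retry, Hold, Err, Crit, Init}, add states with every successor in Z. Z1 = {Retry, Hold, Err, Crit, Reset, Init}; fixed.
Sat(AF safe) = {Retry, Hold, Err, Crit, Reset, Init}

{Retry, Hold, Err, Crit, Reset, Init}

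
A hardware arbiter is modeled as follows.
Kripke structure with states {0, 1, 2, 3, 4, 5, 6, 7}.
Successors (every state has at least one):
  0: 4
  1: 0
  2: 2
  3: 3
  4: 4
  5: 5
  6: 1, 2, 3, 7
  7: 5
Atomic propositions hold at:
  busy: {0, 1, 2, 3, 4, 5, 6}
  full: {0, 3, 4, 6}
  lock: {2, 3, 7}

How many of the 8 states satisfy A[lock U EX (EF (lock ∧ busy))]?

3

Sat(lock ∧ busy) = {2, 3}
EF (lock ∧ busy): least fixpoint, start Z0 = {2, 3}, add states with some successor in Z. Z1 = {2, 3, 6}; fixed.
Sat(EF (lock ∧ busy)) = {2, 3, 6}
Sat(EX (EF (lock ∧ busy))) = {s : some successor in {2, 3, 6}} = {2, 3, 6}
A[lock U EX (EF (lock ∧ busy))]: least fixpoint, start Z0 = Sat(EX (EF (lock ∧ busy))) = {2, 3, 6}, add states in Sat(lock) with every successor in Z. Already a fixed point.
Sat(A[lock U EX (EF (lock ∧ busy))]) = {2, 3, 6}
|Sat(A[lock U EX (EF (lock ∧ busy))])| = |{2, 3, 6}| = 3.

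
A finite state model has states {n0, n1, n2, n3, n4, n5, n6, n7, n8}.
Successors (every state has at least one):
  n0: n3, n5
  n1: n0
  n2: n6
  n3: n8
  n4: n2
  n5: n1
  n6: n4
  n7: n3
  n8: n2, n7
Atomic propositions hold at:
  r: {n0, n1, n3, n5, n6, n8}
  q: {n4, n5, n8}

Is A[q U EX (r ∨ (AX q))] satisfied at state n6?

No

Sat(AX q) = {s : every successor in {n4, n5, n8}} = {n3, n6}
Sat(r ∨ (AX q)) = {n0, n1, n3, n5, n6, n8}
Sat(EX (r ∨ (AX q))) = {s : some successor in {n0, n1, n3, n5, n6, n8}} = {n0, n1, n2, n3, n5, n7}
A[q U EX (r ∨ (AX q))]: least fixpoint, start Z0 = Sat(EX (r ∨ (AX q))) = {n0, n1, n2, n3, n5, n7}, add states in Sat(q) with every successor in Z. Z1 = {n0, n1, n2, n3, n4, n5, n7, n8}; fixed.
Sat(A[q U EX (r ∨ (AX q))]) = {n0, n1, n2, n3, n4, n5, n7, n8}
n6 ∉ Sat(A[q U EX (r ∨ (AX q))]) = {n0, n1, n2, n3, n4, n5, n7, n8}, so the formula does not hold at n6.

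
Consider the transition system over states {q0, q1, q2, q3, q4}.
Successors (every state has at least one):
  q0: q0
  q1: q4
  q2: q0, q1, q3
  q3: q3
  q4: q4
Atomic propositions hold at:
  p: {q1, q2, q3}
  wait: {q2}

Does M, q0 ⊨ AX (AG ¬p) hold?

Sat(¬p) = {q0, q4}
AG ¬p: greatest fixpoint, start Z0 = {q0, q4}, keep only states in Sat with every successor in Z. Already a fixed point.
Sat(AG ¬p) = {q0, q4}
Sat(AX (AG ¬p)) = {s : every successor in {q0, q4}} = {q0, q1, q4}
q0 ∈ Sat(AX (AG ¬p)) = {q0, q1, q4}, so the formula holds at q0.

Yes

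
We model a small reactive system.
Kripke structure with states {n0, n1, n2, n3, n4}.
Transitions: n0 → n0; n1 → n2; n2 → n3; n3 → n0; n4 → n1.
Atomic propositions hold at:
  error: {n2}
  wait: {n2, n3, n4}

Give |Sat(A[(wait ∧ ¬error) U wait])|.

Sat(¬error) = {n0, n1, n3, n4}
Sat(wait ∧ ¬error) = {n3, n4}
A[(wait ∧ ¬error) U wait]: least fixpoint, start Z0 = Sat(wait) = {n2, n3, n4}, add states in Sat(wait ∧ ¬error) with every successor in Z. Already a fixed point.
Sat(A[(wait ∧ ¬error) U wait]) = {n2, n3, n4}
|Sat(A[(wait ∧ ¬error) U wait])| = |{n2, n3, n4}| = 3.

3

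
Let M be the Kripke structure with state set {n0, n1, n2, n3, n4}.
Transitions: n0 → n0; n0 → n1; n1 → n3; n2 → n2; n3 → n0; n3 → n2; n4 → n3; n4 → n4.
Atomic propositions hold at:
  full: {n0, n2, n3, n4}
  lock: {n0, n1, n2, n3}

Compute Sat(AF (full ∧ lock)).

{n0, n1, n2, n3}

Sat(full ∧ lock) = {n0, n2, n3}
AF (full ∧ lock): least fixpoint, start Z0 = {n0, n2, n3}, add states with every successor in Z. Z1 = {n0, n1, n2, n3}; fixed.
Sat(AF (full ∧ lock)) = {n0, n1, n2, n3}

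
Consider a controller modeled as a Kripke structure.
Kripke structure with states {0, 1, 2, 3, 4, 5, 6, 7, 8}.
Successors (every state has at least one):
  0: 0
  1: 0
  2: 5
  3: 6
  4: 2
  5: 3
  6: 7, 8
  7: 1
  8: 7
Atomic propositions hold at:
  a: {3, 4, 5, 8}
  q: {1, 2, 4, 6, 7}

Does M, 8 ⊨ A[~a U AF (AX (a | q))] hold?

Yes

Sat(~a) = {0, 1, 2, 6, 7}
Sat(a | q) = {1, 2, 3, 4, 5, 6, 7, 8}
Sat(AX (a | q)) = {s : every successor in {1, 2, 3, 4, 5, 6, 7, 8}} = {2, 3, 4, 5, 6, 7, 8}
AF (AX (a | q)): least fixpoint, start Z0 = {2, 3, 4, 5, 6, 7, 8}, add states with every successor in Z. Already a fixed point.
Sat(AF (AX (a | q))) = {2, 3, 4, 5, 6, 7, 8}
A[~a U AF (AX (a | q))]: least fixpoint, start Z0 = Sat(AF (AX (a | q))) = {2, 3, 4, 5, 6, 7, 8}, add states in Sat(~a) with every successor in Z. Already a fixed point.
Sat(A[~a U AF (AX (a | q))]) = {2, 3, 4, 5, 6, 7, 8}
8 ∈ Sat(A[~a U AF (AX (a | q))]) = {2, 3, 4, 5, 6, 7, 8}, so the formula holds at 8.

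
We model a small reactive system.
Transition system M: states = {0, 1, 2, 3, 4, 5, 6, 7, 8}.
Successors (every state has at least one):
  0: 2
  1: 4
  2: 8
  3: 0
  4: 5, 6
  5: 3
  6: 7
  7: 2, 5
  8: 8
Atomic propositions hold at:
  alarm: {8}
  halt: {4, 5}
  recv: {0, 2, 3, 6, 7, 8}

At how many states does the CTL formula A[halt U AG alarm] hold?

1

AG alarm: greatest fixpoint, start Z0 = {8}, keep only states in Sat with every successor in Z. Already a fixed point.
Sat(AG alarm) = {8}
A[halt U AG alarm]: least fixpoint, start Z0 = Sat(AG alarm) = {8}, add states in Sat(halt) with every successor in Z. Already a fixed point.
Sat(A[halt U AG alarm]) = {8}
|Sat(A[halt U AG alarm])| = |{8}| = 1.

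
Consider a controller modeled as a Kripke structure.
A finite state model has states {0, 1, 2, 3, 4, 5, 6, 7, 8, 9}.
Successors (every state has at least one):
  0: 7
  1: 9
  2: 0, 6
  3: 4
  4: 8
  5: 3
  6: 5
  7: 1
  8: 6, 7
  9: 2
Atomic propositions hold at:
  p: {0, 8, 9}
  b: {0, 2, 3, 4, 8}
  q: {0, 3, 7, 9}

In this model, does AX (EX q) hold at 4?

Sat(EX q) = {s : some successor in {0, 3, 7, 9}} = {0, 1, 2, 5, 8}
Sat(AX (EX q)) = {s : every successor in {0, 1, 2, 5, 8}} = {4, 6, 7, 9}
4 ∈ Sat(AX (EX q)) = {4, 6, 7, 9}, so the formula holds at 4.

Yes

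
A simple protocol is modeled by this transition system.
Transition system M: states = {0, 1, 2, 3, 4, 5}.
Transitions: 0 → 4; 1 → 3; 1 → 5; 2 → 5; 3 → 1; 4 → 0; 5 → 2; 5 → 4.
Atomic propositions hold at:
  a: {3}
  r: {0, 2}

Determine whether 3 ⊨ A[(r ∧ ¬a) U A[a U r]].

No

Sat(¬a) = {0, 1, 2, 4, 5}
Sat(r ∧ ¬a) = {0, 2}
A[a U r]: least fixpoint, start Z0 = Sat(r) = {0, 2}, add states in Sat(a) with every successor in Z. Already a fixed point.
Sat(A[a U r]) = {0, 2}
A[(r ∧ ¬a) U A[a U r]]: least fixpoint, start Z0 = Sat(A[a U r]) = {0, 2}, add states in Sat(r ∧ ¬a) with every successor in Z. Already a fixed point.
Sat(A[(r ∧ ¬a) U A[a U r]]) = {0, 2}
3 ∉ Sat(A[(r ∧ ¬a) U A[a U r]]) = {0, 2}, so the formula does not hold at 3.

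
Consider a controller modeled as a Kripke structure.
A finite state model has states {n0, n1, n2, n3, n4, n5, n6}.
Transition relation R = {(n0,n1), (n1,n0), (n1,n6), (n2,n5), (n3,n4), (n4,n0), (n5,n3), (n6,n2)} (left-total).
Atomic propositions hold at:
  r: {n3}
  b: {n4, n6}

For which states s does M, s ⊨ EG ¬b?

Sat(¬b) = {n0, n1, n2, n3, n5}
EG ¬b: greatest fixpoint, start Z0 = {n0, n1, n2, n3, n5}, keep only states in Sat with some successor in Z. Z1 = {n0, n1, n2, n5}; Z2 = {n0, n1, n2}; Z3 = {n0, n1}; fixed.
Sat(EG ¬b) = {n0, n1}

{n0, n1}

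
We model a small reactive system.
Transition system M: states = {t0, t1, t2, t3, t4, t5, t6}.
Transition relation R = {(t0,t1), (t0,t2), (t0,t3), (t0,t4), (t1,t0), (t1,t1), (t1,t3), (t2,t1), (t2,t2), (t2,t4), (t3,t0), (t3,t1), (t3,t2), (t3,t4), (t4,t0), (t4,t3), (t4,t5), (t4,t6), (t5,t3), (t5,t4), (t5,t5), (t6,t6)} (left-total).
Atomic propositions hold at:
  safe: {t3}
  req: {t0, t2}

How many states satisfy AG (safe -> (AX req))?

1

Sat(AX req) = {s : every successor in {t0, t2}} = ∅
Sat(safe -> (AX req)) = {t0, t1, t2, t4, t5, t6}
AG (safe -> (AX req)): greatest fixpoint, start Z0 = {t0, t1, t2, t4, t5, t6}, keep only states in Sat with every successor in Z. Z1 = {t2, t6}; Z2 = {t6}; fixed.
Sat(AG (safe -> (AX req))) = {t6}
|Sat(AG (safe -> (AX req)))| = |{t6}| = 1.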